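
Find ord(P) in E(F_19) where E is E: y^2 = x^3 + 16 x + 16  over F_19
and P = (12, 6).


Compute successive multiples of P until we hit O:
  1P = (12, 6)
  2P = (6, 9)
  3P = (6, 10)
  4P = (12, 13)
  5P = O

ord(P) = 5


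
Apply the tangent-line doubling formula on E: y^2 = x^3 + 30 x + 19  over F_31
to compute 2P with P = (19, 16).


Doubling: s = (3 x1^2 + a) / (2 y1)
s = (3*19^2 + 30) / (2*16) mod 31 = 28
x3 = s^2 - 2 x1 mod 31 = 28^2 - 2*19 = 2
y3 = s (x1 - x3) - y1 mod 31 = 28 * (19 - 2) - 16 = 26

2P = (2, 26)


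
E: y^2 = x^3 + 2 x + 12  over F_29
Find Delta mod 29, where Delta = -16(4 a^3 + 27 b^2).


4 a^3 + 27 b^2 = 4*2^3 + 27*12^2 = 32 + 3888 = 3920
Delta = -16 * (3920) = -62720
Delta mod 29 = 7

Delta = 7 (mod 29)


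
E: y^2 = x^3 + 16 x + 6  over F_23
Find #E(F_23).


For each x in F_23, count y with y^2 = x^3 + 16 x + 6 mod 23:
  x = 0: RHS = 6, y in [11, 12]  -> 2 point(s)
  x = 1: RHS = 0, y in [0]  -> 1 point(s)
  x = 2: RHS = 0, y in [0]  -> 1 point(s)
  x = 3: RHS = 12, y in [9, 14]  -> 2 point(s)
  x = 5: RHS = 4, y in [2, 21]  -> 2 point(s)
  x = 7: RHS = 1, y in [1, 22]  -> 2 point(s)
  x = 8: RHS = 2, y in [5, 18]  -> 2 point(s)
  x = 10: RHS = 16, y in [4, 19]  -> 2 point(s)
  x = 11: RHS = 18, y in [8, 15]  -> 2 point(s)
  x = 17: RHS = 16, y in [4, 19]  -> 2 point(s)
  x = 18: RHS = 8, y in [10, 13]  -> 2 point(s)
  x = 19: RHS = 16, y in [4, 19]  -> 2 point(s)
  x = 20: RHS = 0, y in [0]  -> 1 point(s)
  x = 21: RHS = 12, y in [9, 14]  -> 2 point(s)
  x = 22: RHS = 12, y in [9, 14]  -> 2 point(s)
Affine points: 27. Add the point at infinity: total = 28.

#E(F_23) = 28


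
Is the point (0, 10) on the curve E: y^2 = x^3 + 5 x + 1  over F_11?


Check whether y^2 = x^3 + 5 x + 1 (mod 11) for (x, y) = (0, 10).
LHS: y^2 = 10^2 mod 11 = 1
RHS: x^3 + 5 x + 1 = 0^3 + 5*0 + 1 mod 11 = 1
LHS = RHS

Yes, on the curve


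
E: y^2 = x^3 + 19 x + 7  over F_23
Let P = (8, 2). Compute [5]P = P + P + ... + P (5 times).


k = 5 = 101_2 (binary, LSB first: 101)
Double-and-add from P = (8, 2):
  bit 0 = 1: acc = O + (8, 2) = (8, 2)
  bit 1 = 0: acc unchanged = (8, 2)
  bit 2 = 1: acc = (8, 2) + (8, 2) = (8, 21)

5P = (8, 21)


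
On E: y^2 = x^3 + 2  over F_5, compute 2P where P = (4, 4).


Doubling: s = (3 x1^2 + a) / (2 y1)
s = (3*4^2 + 0) / (2*4) mod 5 = 1
x3 = s^2 - 2 x1 mod 5 = 1^2 - 2*4 = 3
y3 = s (x1 - x3) - y1 mod 5 = 1 * (4 - 3) - 4 = 2

2P = (3, 2)


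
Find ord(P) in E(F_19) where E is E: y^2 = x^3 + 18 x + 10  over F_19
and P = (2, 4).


Compute successive multiples of P until we hit O:
  1P = (2, 4)
  2P = (16, 10)
  3P = (7, 2)
  4P = (17, 2)
  5P = (5, 4)
  6P = (12, 15)
  7P = (14, 17)
  8P = (8, 18)
  ... (continuing to 24P)
  24P = O

ord(P) = 24


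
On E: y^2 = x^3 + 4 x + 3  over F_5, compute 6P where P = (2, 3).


k = 6 = 110_2 (binary, LSB first: 011)
Double-and-add from P = (2, 3):
  bit 0 = 0: acc unchanged = O
  bit 1 = 1: acc = O + (2, 2) = (2, 2)
  bit 2 = 1: acc = (2, 2) + (2, 3) = O

6P = O


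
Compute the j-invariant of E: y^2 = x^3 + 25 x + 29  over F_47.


Delta = -16(4 a^3 + 27 b^2) mod 47 = 17
-1728 * (4 a)^3 = -1728 * (4*25)^3 mod 47 = 26
j = 26 * 17^(-1) mod 47 = 43

j = 43 (mod 47)


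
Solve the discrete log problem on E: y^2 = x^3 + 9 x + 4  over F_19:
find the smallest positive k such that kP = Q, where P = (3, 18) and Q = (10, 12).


Enumerate multiples of P until we hit Q = (10, 12):
  1P = (3, 18)
  2P = (14, 9)
  3P = (0, 2)
  4P = (17, 15)
  5P = (10, 12)
Match found at i = 5.

k = 5


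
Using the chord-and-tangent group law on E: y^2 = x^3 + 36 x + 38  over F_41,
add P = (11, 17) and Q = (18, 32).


P != Q, so use the chord formula.
s = (y2 - y1) / (x2 - x1) = (15) / (7) mod 41 = 8
x3 = s^2 - x1 - x2 mod 41 = 8^2 - 11 - 18 = 35
y3 = s (x1 - x3) - y1 mod 41 = 8 * (11 - 35) - 17 = 37

P + Q = (35, 37)


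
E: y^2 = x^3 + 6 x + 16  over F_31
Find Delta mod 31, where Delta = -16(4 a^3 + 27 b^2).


4 a^3 + 27 b^2 = 4*6^3 + 27*16^2 = 864 + 6912 = 7776
Delta = -16 * (7776) = -124416
Delta mod 31 = 18

Delta = 18 (mod 31)


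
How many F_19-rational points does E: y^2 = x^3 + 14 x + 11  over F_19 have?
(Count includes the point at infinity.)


For each x in F_19, count y with y^2 = x^3 + 14 x + 11 mod 19:
  x = 0: RHS = 11, y in [7, 12]  -> 2 point(s)
  x = 1: RHS = 7, y in [8, 11]  -> 2 point(s)
  x = 2: RHS = 9, y in [3, 16]  -> 2 point(s)
  x = 3: RHS = 4, y in [2, 17]  -> 2 point(s)
  x = 4: RHS = 17, y in [6, 13]  -> 2 point(s)
  x = 5: RHS = 16, y in [4, 15]  -> 2 point(s)
  x = 6: RHS = 7, y in [8, 11]  -> 2 point(s)
  x = 9: RHS = 11, y in [7, 12]  -> 2 point(s)
  x = 10: RHS = 11, y in [7, 12]  -> 2 point(s)
  x = 12: RHS = 7, y in [8, 11]  -> 2 point(s)
  x = 14: RHS = 6, y in [5, 14]  -> 2 point(s)
  x = 15: RHS = 5, y in [9, 10]  -> 2 point(s)
Affine points: 24. Add the point at infinity: total = 25.

#E(F_19) = 25


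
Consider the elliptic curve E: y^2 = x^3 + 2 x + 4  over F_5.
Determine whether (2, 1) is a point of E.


Check whether y^2 = x^3 + 2 x + 4 (mod 5) for (x, y) = (2, 1).
LHS: y^2 = 1^2 mod 5 = 1
RHS: x^3 + 2 x + 4 = 2^3 + 2*2 + 4 mod 5 = 1
LHS = RHS

Yes, on the curve


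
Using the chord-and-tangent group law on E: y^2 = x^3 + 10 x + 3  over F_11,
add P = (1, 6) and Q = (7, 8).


P != Q, so use the chord formula.
s = (y2 - y1) / (x2 - x1) = (2) / (6) mod 11 = 4
x3 = s^2 - x1 - x2 mod 11 = 4^2 - 1 - 7 = 8
y3 = s (x1 - x3) - y1 mod 11 = 4 * (1 - 8) - 6 = 10

P + Q = (8, 10)


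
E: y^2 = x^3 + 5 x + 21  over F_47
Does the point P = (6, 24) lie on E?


Check whether y^2 = x^3 + 5 x + 21 (mod 47) for (x, y) = (6, 24).
LHS: y^2 = 24^2 mod 47 = 12
RHS: x^3 + 5 x + 21 = 6^3 + 5*6 + 21 mod 47 = 32
LHS != RHS

No, not on the curve


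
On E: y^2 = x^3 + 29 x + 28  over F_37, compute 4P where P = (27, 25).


k = 4 = 100_2 (binary, LSB first: 001)
Double-and-add from P = (27, 25):
  bit 0 = 0: acc unchanged = O
  bit 1 = 0: acc unchanged = O
  bit 2 = 1: acc = O + (0, 18) = (0, 18)

4P = (0, 18)


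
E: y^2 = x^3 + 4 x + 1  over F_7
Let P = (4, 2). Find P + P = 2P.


Doubling: s = (3 x1^2 + a) / (2 y1)
s = (3*4^2 + 4) / (2*2) mod 7 = 6
x3 = s^2 - 2 x1 mod 7 = 6^2 - 2*4 = 0
y3 = s (x1 - x3) - y1 mod 7 = 6 * (4 - 0) - 2 = 1

2P = (0, 1)


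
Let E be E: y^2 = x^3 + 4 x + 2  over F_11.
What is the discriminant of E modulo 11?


4 a^3 + 27 b^2 = 4*4^3 + 27*2^2 = 256 + 108 = 364
Delta = -16 * (364) = -5824
Delta mod 11 = 6

Delta = 6 (mod 11)


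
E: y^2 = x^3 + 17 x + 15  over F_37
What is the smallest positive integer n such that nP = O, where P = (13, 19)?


Compute successive multiples of P until we hit O:
  1P = (13, 19)
  2P = (10, 36)
  3P = (5, 22)
  4P = (7, 25)
  5P = (18, 23)
  6P = (17, 0)
  7P = (18, 14)
  8P = (7, 12)
  ... (continuing to 12P)
  12P = O

ord(P) = 12


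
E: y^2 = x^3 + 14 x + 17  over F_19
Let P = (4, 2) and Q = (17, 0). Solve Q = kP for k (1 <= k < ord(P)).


Enumerate multiples of P until we hit Q = (17, 0):
  1P = (4, 2)
  2P = (9, 6)
  3P = (15, 12)
  4P = (17, 0)
Match found at i = 4.

k = 4


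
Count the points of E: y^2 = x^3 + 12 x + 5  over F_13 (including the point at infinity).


For each x in F_13, count y with y^2 = x^3 + 12 x + 5 mod 13:
  x = 3: RHS = 3, y in [4, 9]  -> 2 point(s)
  x = 4: RHS = 0, y in [0]  -> 1 point(s)
  x = 7: RHS = 3, y in [4, 9]  -> 2 point(s)
  x = 9: RHS = 10, y in [6, 7]  -> 2 point(s)
  x = 11: RHS = 12, y in [5, 8]  -> 2 point(s)
Affine points: 9. Add the point at infinity: total = 10.

#E(F_13) = 10


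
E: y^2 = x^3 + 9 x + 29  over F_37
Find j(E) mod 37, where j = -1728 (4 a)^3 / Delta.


Delta = -16(4 a^3 + 27 b^2) mod 37 = 29
-1728 * (4 a)^3 = -1728 * (4*9)^3 mod 37 = 26
j = 26 * 29^(-1) mod 37 = 6

j = 6 (mod 37)


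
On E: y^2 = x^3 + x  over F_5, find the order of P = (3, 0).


Compute successive multiples of P until we hit O:
  1P = (3, 0)
  2P = O

ord(P) = 2


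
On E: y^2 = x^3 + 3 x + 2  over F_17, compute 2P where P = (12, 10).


Doubling: s = (3 x1^2 + a) / (2 y1)
s = (3*12^2 + 3) / (2*10) mod 17 = 9
x3 = s^2 - 2 x1 mod 17 = 9^2 - 2*12 = 6
y3 = s (x1 - x3) - y1 mod 17 = 9 * (12 - 6) - 10 = 10

2P = (6, 10)


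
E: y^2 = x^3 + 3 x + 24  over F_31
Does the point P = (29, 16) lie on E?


Check whether y^2 = x^3 + 3 x + 24 (mod 31) for (x, y) = (29, 16).
LHS: y^2 = 16^2 mod 31 = 8
RHS: x^3 + 3 x + 24 = 29^3 + 3*29 + 24 mod 31 = 10
LHS != RHS

No, not on the curve


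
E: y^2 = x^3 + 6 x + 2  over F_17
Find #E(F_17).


For each x in F_17, count y with y^2 = x^3 + 6 x + 2 mod 17:
  x = 0: RHS = 2, y in [6, 11]  -> 2 point(s)
  x = 1: RHS = 9, y in [3, 14]  -> 2 point(s)
  x = 3: RHS = 13, y in [8, 9]  -> 2 point(s)
  x = 5: RHS = 4, y in [2, 15]  -> 2 point(s)
  x = 6: RHS = 16, y in [4, 13]  -> 2 point(s)
  x = 7: RHS = 13, y in [8, 9]  -> 2 point(s)
  x = 8: RHS = 1, y in [1, 16]  -> 2 point(s)
  x = 10: RHS = 8, y in [5, 12]  -> 2 point(s)
  x = 12: RHS = 0, y in [0]  -> 1 point(s)
  x = 13: RHS = 16, y in [4, 13]  -> 2 point(s)
  x = 14: RHS = 8, y in [5, 12]  -> 2 point(s)
  x = 15: RHS = 16, y in [4, 13]  -> 2 point(s)
Affine points: 23. Add the point at infinity: total = 24.

#E(F_17) = 24


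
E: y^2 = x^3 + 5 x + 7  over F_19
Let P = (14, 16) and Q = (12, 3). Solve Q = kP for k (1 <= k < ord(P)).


Enumerate multiples of P until we hit Q = (12, 3):
  1P = (14, 16)
  2P = (2, 14)
  3P = (12, 16)
  4P = (12, 3)
Match found at i = 4.

k = 4


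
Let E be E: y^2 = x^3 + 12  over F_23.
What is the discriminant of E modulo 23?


4 a^3 + 27 b^2 = 4*0^3 + 27*12^2 = 0 + 3888 = 3888
Delta = -16 * (3888) = -62208
Delta mod 23 = 7

Delta = 7 (mod 23)


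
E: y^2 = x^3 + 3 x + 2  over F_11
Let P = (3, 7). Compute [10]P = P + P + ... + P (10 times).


k = 10 = 1010_2 (binary, LSB first: 0101)
Double-and-add from P = (3, 7):
  bit 0 = 0: acc unchanged = O
  bit 1 = 1: acc = O + (6, 7) = (6, 7)
  bit 2 = 0: acc unchanged = (6, 7)
  bit 3 = 1: acc = (6, 7) + (7, 5) = (2, 7)

10P = (2, 7)


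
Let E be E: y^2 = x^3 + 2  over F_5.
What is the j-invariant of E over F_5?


Delta = -16(4 a^3 + 27 b^2) mod 5 = 2
-1728 * (4 a)^3 = -1728 * (4*0)^3 mod 5 = 0
j = 0 * 2^(-1) mod 5 = 0

j = 0 (mod 5)


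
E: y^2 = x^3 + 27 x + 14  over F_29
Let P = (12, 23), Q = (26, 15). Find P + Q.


P != Q, so use the chord formula.
s = (y2 - y1) / (x2 - x1) = (21) / (14) mod 29 = 16
x3 = s^2 - x1 - x2 mod 29 = 16^2 - 12 - 26 = 15
y3 = s (x1 - x3) - y1 mod 29 = 16 * (12 - 15) - 23 = 16

P + Q = (15, 16)


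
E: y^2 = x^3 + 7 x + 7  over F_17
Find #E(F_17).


For each x in F_17, count y with y^2 = x^3 + 7 x + 7 mod 17:
  x = 1: RHS = 15, y in [7, 10]  -> 2 point(s)
  x = 3: RHS = 4, y in [2, 15]  -> 2 point(s)
  x = 7: RHS = 8, y in [5, 12]  -> 2 point(s)
  x = 9: RHS = 0, y in [0]  -> 1 point(s)
  x = 11: RHS = 4, y in [2, 15]  -> 2 point(s)
  x = 12: RHS = 0, y in [0]  -> 1 point(s)
  x = 13: RHS = 0, y in [0]  -> 1 point(s)
  x = 15: RHS = 2, y in [6, 11]  -> 2 point(s)
  x = 16: RHS = 16, y in [4, 13]  -> 2 point(s)
Affine points: 15. Add the point at infinity: total = 16.

#E(F_17) = 16


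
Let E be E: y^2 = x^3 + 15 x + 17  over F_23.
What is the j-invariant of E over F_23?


Delta = -16(4 a^3 + 27 b^2) mod 23 = 12
-1728 * (4 a)^3 = -1728 * (4*15)^3 mod 23 = 2
j = 2 * 12^(-1) mod 23 = 4

j = 4 (mod 23)


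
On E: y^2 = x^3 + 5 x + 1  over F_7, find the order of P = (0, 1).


Compute successive multiples of P until we hit O:
  1P = (0, 1)
  2P = (1, 0)
  3P = (0, 6)
  4P = O

ord(P) = 4


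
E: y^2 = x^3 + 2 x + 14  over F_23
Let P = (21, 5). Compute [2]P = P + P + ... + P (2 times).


k = 2 = 10_2 (binary, LSB first: 01)
Double-and-add from P = (21, 5):
  bit 0 = 0: acc unchanged = O
  bit 1 = 1: acc = O + (17, 19) = (17, 19)

2P = (17, 19)


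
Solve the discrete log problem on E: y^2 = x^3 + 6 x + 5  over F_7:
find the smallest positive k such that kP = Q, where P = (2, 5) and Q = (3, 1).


Enumerate multiples of P until we hit Q = (3, 1):
  1P = (2, 5)
  2P = (4, 4)
  3P = (3, 6)
  4P = (3, 1)
Match found at i = 4.

k = 4


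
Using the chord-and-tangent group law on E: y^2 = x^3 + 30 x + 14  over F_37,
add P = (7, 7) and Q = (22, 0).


P != Q, so use the chord formula.
s = (y2 - y1) / (x2 - x1) = (30) / (15) mod 37 = 2
x3 = s^2 - x1 - x2 mod 37 = 2^2 - 7 - 22 = 12
y3 = s (x1 - x3) - y1 mod 37 = 2 * (7 - 12) - 7 = 20

P + Q = (12, 20)


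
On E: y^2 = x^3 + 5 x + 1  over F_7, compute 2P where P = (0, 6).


Doubling: s = (3 x1^2 + a) / (2 y1)
s = (3*0^2 + 5) / (2*6) mod 7 = 1
x3 = s^2 - 2 x1 mod 7 = 1^2 - 2*0 = 1
y3 = s (x1 - x3) - y1 mod 7 = 1 * (0 - 1) - 6 = 0

2P = (1, 0)


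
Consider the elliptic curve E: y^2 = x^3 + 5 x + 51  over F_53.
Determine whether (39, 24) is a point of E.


Check whether y^2 = x^3 + 5 x + 51 (mod 53) for (x, y) = (39, 24).
LHS: y^2 = 24^2 mod 53 = 46
RHS: x^3 + 5 x + 51 = 39^3 + 5*39 + 51 mod 53 = 46
LHS = RHS

Yes, on the curve


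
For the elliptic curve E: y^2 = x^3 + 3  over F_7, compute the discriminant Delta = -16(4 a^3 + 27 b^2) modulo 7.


4 a^3 + 27 b^2 = 4*0^3 + 27*3^2 = 0 + 243 = 243
Delta = -16 * (243) = -3888
Delta mod 7 = 4

Delta = 4 (mod 7)


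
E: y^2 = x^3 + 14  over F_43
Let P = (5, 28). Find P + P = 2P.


Doubling: s = (3 x1^2 + a) / (2 y1)
s = (3*5^2 + 0) / (2*28) mod 43 = 19
x3 = s^2 - 2 x1 mod 43 = 19^2 - 2*5 = 7
y3 = s (x1 - x3) - y1 mod 43 = 19 * (5 - 7) - 28 = 20

2P = (7, 20)


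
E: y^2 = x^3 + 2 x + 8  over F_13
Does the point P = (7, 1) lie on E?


Check whether y^2 = x^3 + 2 x + 8 (mod 13) for (x, y) = (7, 1).
LHS: y^2 = 1^2 mod 13 = 1
RHS: x^3 + 2 x + 8 = 7^3 + 2*7 + 8 mod 13 = 1
LHS = RHS

Yes, on the curve


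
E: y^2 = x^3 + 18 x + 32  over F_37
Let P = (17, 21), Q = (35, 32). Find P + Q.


P != Q, so use the chord formula.
s = (y2 - y1) / (x2 - x1) = (11) / (18) mod 37 = 15
x3 = s^2 - x1 - x2 mod 37 = 15^2 - 17 - 35 = 25
y3 = s (x1 - x3) - y1 mod 37 = 15 * (17 - 25) - 21 = 7

P + Q = (25, 7)


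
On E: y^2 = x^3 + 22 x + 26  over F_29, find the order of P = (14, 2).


Compute successive multiples of P until we hit O:
  1P = (14, 2)
  2P = (21, 18)
  3P = (1, 7)
  4P = (9, 5)
  5P = (11, 2)
  6P = (4, 27)
  7P = (10, 17)
  8P = (10, 12)
  ... (continuing to 15P)
  15P = O

ord(P) = 15


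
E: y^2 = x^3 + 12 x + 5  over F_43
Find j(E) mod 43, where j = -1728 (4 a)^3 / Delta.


Delta = -16(4 a^3 + 27 b^2) mod 43 = 40
-1728 * (4 a)^3 = -1728 * (4*12)^3 mod 43 = 32
j = 32 * 40^(-1) mod 43 = 18

j = 18 (mod 43)


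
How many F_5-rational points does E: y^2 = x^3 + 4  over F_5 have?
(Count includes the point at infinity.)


For each x in F_5, count y with y^2 = x^3 + 0 x + 4 mod 5:
  x = 0: RHS = 4, y in [2, 3]  -> 2 point(s)
  x = 1: RHS = 0, y in [0]  -> 1 point(s)
  x = 3: RHS = 1, y in [1, 4]  -> 2 point(s)
Affine points: 5. Add the point at infinity: total = 6.

#E(F_5) = 6


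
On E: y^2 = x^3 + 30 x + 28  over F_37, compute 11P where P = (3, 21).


k = 11 = 1011_2 (binary, LSB first: 1101)
Double-and-add from P = (3, 21):
  bit 0 = 1: acc = O + (3, 21) = (3, 21)
  bit 1 = 1: acc = (3, 21) + (10, 25) = (13, 5)
  bit 2 = 0: acc unchanged = (13, 5)
  bit 3 = 1: acc = (13, 5) + (29, 4) = (7, 27)

11P = (7, 27)


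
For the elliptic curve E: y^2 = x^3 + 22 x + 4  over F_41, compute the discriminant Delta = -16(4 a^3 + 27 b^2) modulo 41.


4 a^3 + 27 b^2 = 4*22^3 + 27*4^2 = 42592 + 432 = 43024
Delta = -16 * (43024) = -688384
Delta mod 41 = 6

Delta = 6 (mod 41)


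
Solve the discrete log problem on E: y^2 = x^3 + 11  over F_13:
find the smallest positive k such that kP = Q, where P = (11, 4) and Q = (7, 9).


Enumerate multiples of P until we hit Q = (7, 9):
  1P = (11, 4)
  2P = (3, 8)
  3P = (9, 8)
  4P = (10, 7)
  5P = (1, 5)
  6P = (4, 7)
  7P = (8, 4)
  8P = (7, 9)
Match found at i = 8.

k = 8


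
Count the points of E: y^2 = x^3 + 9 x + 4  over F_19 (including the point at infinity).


For each x in F_19, count y with y^2 = x^3 + 9 x + 4 mod 19:
  x = 0: RHS = 4, y in [2, 17]  -> 2 point(s)
  x = 2: RHS = 11, y in [7, 12]  -> 2 point(s)
  x = 3: RHS = 1, y in [1, 18]  -> 2 point(s)
  x = 4: RHS = 9, y in [3, 16]  -> 2 point(s)
  x = 7: RHS = 11, y in [7, 12]  -> 2 point(s)
  x = 9: RHS = 16, y in [4, 15]  -> 2 point(s)
  x = 10: RHS = 11, y in [7, 12]  -> 2 point(s)
  x = 11: RHS = 9, y in [3, 16]  -> 2 point(s)
  x = 12: RHS = 16, y in [4, 15]  -> 2 point(s)
  x = 13: RHS = 0, y in [0]  -> 1 point(s)
  x = 14: RHS = 5, y in [9, 10]  -> 2 point(s)
  x = 16: RHS = 7, y in [8, 11]  -> 2 point(s)
  x = 17: RHS = 16, y in [4, 15]  -> 2 point(s)
Affine points: 25. Add the point at infinity: total = 26.

#E(F_19) = 26


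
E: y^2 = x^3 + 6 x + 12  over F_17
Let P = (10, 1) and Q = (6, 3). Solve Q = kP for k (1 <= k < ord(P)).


Enumerate multiples of P until we hit Q = (6, 3):
  1P = (10, 1)
  2P = (14, 16)
  3P = (6, 14)
  4P = (2, 7)
  5P = (13, 14)
  6P = (9, 9)
  7P = (11, 7)
  8P = (15, 3)
  9P = (1, 6)
  10P = (4, 7)
  11P = (4, 10)
  12P = (1, 11)
  13P = (15, 14)
  14P = (11, 10)
  15P = (9, 8)
  16P = (13, 3)
  17P = (2, 10)
  18P = (6, 3)
Match found at i = 18.

k = 18


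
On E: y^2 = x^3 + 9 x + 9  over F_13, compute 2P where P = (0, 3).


Doubling: s = (3 x1^2 + a) / (2 y1)
s = (3*0^2 + 9) / (2*3) mod 13 = 8
x3 = s^2 - 2 x1 mod 13 = 8^2 - 2*0 = 12
y3 = s (x1 - x3) - y1 mod 13 = 8 * (0 - 12) - 3 = 5

2P = (12, 5)


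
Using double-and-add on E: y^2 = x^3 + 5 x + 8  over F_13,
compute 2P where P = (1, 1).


k = 2 = 10_2 (binary, LSB first: 01)
Double-and-add from P = (1, 1):
  bit 0 = 0: acc unchanged = O
  bit 1 = 1: acc = O + (1, 12) = (1, 12)

2P = (1, 12)


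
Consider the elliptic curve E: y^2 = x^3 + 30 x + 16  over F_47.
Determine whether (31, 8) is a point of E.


Check whether y^2 = x^3 + 30 x + 16 (mod 47) for (x, y) = (31, 8).
LHS: y^2 = 8^2 mod 47 = 17
RHS: x^3 + 30 x + 16 = 31^3 + 30*31 + 16 mod 47 = 46
LHS != RHS

No, not on the curve


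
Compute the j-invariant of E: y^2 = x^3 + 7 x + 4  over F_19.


Delta = -16(4 a^3 + 27 b^2) mod 19 = 16
-1728 * (4 a)^3 = -1728 * (4*7)^3 mod 19 = 7
j = 7 * 16^(-1) mod 19 = 4

j = 4 (mod 19)


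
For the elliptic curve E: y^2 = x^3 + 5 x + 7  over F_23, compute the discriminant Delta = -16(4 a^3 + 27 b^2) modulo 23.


4 a^3 + 27 b^2 = 4*5^3 + 27*7^2 = 500 + 1323 = 1823
Delta = -16 * (1823) = -29168
Delta mod 23 = 19

Delta = 19 (mod 23)


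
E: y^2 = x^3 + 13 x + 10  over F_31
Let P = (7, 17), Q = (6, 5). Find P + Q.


P != Q, so use the chord formula.
s = (y2 - y1) / (x2 - x1) = (19) / (30) mod 31 = 12
x3 = s^2 - x1 - x2 mod 31 = 12^2 - 7 - 6 = 7
y3 = s (x1 - x3) - y1 mod 31 = 12 * (7 - 7) - 17 = 14

P + Q = (7, 14)


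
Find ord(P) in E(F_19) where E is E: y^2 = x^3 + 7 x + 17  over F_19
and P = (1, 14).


Compute successive multiples of P until we hit O:
  1P = (1, 14)
  2P = (18, 3)
  3P = (16, 8)
  4P = (9, 12)
  5P = (15, 18)
  6P = (12, 10)
  7P = (11, 0)
  8P = (12, 9)
  ... (continuing to 14P)
  14P = O

ord(P) = 14


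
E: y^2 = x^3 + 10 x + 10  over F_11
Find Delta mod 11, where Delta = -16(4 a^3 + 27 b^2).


4 a^3 + 27 b^2 = 4*10^3 + 27*10^2 = 4000 + 2700 = 6700
Delta = -16 * (6700) = -107200
Delta mod 11 = 6

Delta = 6 (mod 11)


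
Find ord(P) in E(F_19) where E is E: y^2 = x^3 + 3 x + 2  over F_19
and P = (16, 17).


Compute successive multiples of P until we hit O:
  1P = (16, 17)
  2P = (10, 14)
  3P = (17, 11)
  4P = (3, 0)
  5P = (17, 8)
  6P = (10, 5)
  7P = (16, 2)
  8P = O

ord(P) = 8


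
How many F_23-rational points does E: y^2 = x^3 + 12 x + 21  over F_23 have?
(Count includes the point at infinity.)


For each x in F_23, count y with y^2 = x^3 + 12 x + 21 mod 23:
  x = 4: RHS = 18, y in [8, 15]  -> 2 point(s)
  x = 8: RHS = 8, y in [10, 13]  -> 2 point(s)
  x = 11: RHS = 12, y in [9, 14]  -> 2 point(s)
  x = 14: RHS = 12, y in [9, 14]  -> 2 point(s)
  x = 16: RHS = 8, y in [10, 13]  -> 2 point(s)
  x = 17: RHS = 9, y in [3, 20]  -> 2 point(s)
  x = 19: RHS = 1, y in [1, 22]  -> 2 point(s)
  x = 20: RHS = 4, y in [2, 21]  -> 2 point(s)
  x = 21: RHS = 12, y in [9, 14]  -> 2 point(s)
  x = 22: RHS = 8, y in [10, 13]  -> 2 point(s)
Affine points: 20. Add the point at infinity: total = 21.

#E(F_23) = 21


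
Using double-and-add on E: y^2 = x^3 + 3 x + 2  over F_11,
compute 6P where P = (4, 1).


k = 6 = 110_2 (binary, LSB first: 011)
Double-and-add from P = (4, 1):
  bit 0 = 0: acc unchanged = O
  bit 1 = 1: acc = O + (7, 5) = (7, 5)
  bit 2 = 1: acc = (7, 5) + (2, 4) = (6, 4)

6P = (6, 4)


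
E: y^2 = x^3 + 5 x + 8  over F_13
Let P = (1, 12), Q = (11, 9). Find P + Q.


P != Q, so use the chord formula.
s = (y2 - y1) / (x2 - x1) = (10) / (10) mod 13 = 1
x3 = s^2 - x1 - x2 mod 13 = 1^2 - 1 - 11 = 2
y3 = s (x1 - x3) - y1 mod 13 = 1 * (1 - 2) - 12 = 0

P + Q = (2, 0)


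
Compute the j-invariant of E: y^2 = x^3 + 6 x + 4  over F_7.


Delta = -16(4 a^3 + 27 b^2) mod 7 = 5
-1728 * (4 a)^3 = -1728 * (4*6)^3 mod 7 = 6
j = 6 * 5^(-1) mod 7 = 4

j = 4 (mod 7)


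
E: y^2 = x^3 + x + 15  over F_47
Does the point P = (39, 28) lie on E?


Check whether y^2 = x^3 + 1 x + 15 (mod 47) for (x, y) = (39, 28).
LHS: y^2 = 28^2 mod 47 = 32
RHS: x^3 + 1 x + 15 = 39^3 + 1*39 + 15 mod 47 = 12
LHS != RHS

No, not on the curve


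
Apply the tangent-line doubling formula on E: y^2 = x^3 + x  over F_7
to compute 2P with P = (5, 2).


Doubling: s = (3 x1^2 + a) / (2 y1)
s = (3*5^2 + 1) / (2*2) mod 7 = 5
x3 = s^2 - 2 x1 mod 7 = 5^2 - 2*5 = 1
y3 = s (x1 - x3) - y1 mod 7 = 5 * (5 - 1) - 2 = 4

2P = (1, 4)


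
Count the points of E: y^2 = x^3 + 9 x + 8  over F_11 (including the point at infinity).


For each x in F_11, count y with y^2 = x^3 + 9 x + 8 mod 11:
  x = 2: RHS = 1, y in [1, 10]  -> 2 point(s)
  x = 4: RHS = 9, y in [3, 8]  -> 2 point(s)
  x = 6: RHS = 3, y in [5, 6]  -> 2 point(s)
  x = 8: RHS = 9, y in [3, 8]  -> 2 point(s)
  x = 9: RHS = 4, y in [2, 9]  -> 2 point(s)
  x = 10: RHS = 9, y in [3, 8]  -> 2 point(s)
Affine points: 12. Add the point at infinity: total = 13.

#E(F_11) = 13


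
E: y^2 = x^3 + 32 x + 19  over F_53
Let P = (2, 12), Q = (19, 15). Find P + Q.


P != Q, so use the chord formula.
s = (y2 - y1) / (x2 - x1) = (3) / (17) mod 53 = 22
x3 = s^2 - x1 - x2 mod 53 = 22^2 - 2 - 19 = 39
y3 = s (x1 - x3) - y1 mod 53 = 22 * (2 - 39) - 12 = 22

P + Q = (39, 22)


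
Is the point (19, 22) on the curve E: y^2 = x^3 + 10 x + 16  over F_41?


Check whether y^2 = x^3 + 10 x + 16 (mod 41) for (x, y) = (19, 22).
LHS: y^2 = 22^2 mod 41 = 33
RHS: x^3 + 10 x + 16 = 19^3 + 10*19 + 16 mod 41 = 13
LHS != RHS

No, not on the curve


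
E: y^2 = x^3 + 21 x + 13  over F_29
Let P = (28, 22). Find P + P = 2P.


Doubling: s = (3 x1^2 + a) / (2 y1)
s = (3*28^2 + 21) / (2*22) mod 29 = 19
x3 = s^2 - 2 x1 mod 29 = 19^2 - 2*28 = 15
y3 = s (x1 - x3) - y1 mod 29 = 19 * (28 - 15) - 22 = 22

2P = (15, 22)


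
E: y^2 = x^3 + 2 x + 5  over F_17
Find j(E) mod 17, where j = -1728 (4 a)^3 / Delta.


Delta = -16(4 a^3 + 27 b^2) mod 17 = 10
-1728 * (4 a)^3 = -1728 * (4*2)^3 mod 17 = 12
j = 12 * 10^(-1) mod 17 = 8

j = 8 (mod 17)


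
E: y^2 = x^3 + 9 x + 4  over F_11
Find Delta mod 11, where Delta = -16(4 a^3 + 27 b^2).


4 a^3 + 27 b^2 = 4*9^3 + 27*4^2 = 2916 + 432 = 3348
Delta = -16 * (3348) = -53568
Delta mod 11 = 2

Delta = 2 (mod 11)


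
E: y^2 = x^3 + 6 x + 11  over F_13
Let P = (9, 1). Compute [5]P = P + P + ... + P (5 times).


k = 5 = 101_2 (binary, LSB first: 101)
Double-and-add from P = (9, 1):
  bit 0 = 1: acc = O + (9, 1) = (9, 1)
  bit 1 = 0: acc unchanged = (9, 1)
  bit 2 = 1: acc = (9, 1) + (9, 1) = (9, 12)

5P = (9, 12)


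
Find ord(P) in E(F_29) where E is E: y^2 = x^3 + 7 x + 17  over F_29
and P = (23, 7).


Compute successive multiples of P until we hit O:
  1P = (23, 7)
  2P = (16, 7)
  3P = (19, 22)
  4P = (21, 0)
  5P = (19, 7)
  6P = (16, 22)
  7P = (23, 22)
  8P = O

ord(P) = 8


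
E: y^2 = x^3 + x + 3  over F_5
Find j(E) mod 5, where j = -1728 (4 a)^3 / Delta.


Delta = -16(4 a^3 + 27 b^2) mod 5 = 3
-1728 * (4 a)^3 = -1728 * (4*1)^3 mod 5 = 3
j = 3 * 3^(-1) mod 5 = 1

j = 1 (mod 5)


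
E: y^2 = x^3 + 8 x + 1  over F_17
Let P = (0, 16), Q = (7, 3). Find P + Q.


P != Q, so use the chord formula.
s = (y2 - y1) / (x2 - x1) = (4) / (7) mod 17 = 3
x3 = s^2 - x1 - x2 mod 17 = 3^2 - 0 - 7 = 2
y3 = s (x1 - x3) - y1 mod 17 = 3 * (0 - 2) - 16 = 12

P + Q = (2, 12)


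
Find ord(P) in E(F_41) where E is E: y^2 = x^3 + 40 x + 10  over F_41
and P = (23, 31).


Compute successive multiples of P until we hit O:
  1P = (23, 31)
  2P = (15, 7)
  3P = (12, 2)
  4P = (16, 21)
  5P = (35, 28)
  6P = (1, 25)
  7P = (33, 11)
  8P = (30, 24)
  ... (continuing to 17P)
  17P = O

ord(P) = 17


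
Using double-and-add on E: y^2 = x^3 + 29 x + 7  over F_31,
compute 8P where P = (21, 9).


k = 8 = 1000_2 (binary, LSB first: 0001)
Double-and-add from P = (21, 9):
  bit 0 = 0: acc unchanged = O
  bit 1 = 0: acc unchanged = O
  bit 2 = 0: acc unchanged = O
  bit 3 = 1: acc = O + (3, 20) = (3, 20)

8P = (3, 20)


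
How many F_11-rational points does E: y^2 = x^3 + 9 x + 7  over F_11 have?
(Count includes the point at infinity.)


For each x in F_11, count y with y^2 = x^3 + 9 x + 7 mod 11:
  x = 2: RHS = 0, y in [0]  -> 1 point(s)
  x = 5: RHS = 1, y in [1, 10]  -> 2 point(s)
  x = 9: RHS = 3, y in [5, 6]  -> 2 point(s)
Affine points: 5. Add the point at infinity: total = 6.

#E(F_11) = 6


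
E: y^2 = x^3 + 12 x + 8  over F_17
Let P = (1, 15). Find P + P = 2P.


Doubling: s = (3 x1^2 + a) / (2 y1)
s = (3*1^2 + 12) / (2*15) mod 17 = 9
x3 = s^2 - 2 x1 mod 17 = 9^2 - 2*1 = 11
y3 = s (x1 - x3) - y1 mod 17 = 9 * (1 - 11) - 15 = 14

2P = (11, 14)


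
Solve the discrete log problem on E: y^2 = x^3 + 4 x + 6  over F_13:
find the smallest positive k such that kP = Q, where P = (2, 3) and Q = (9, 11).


Enumerate multiples of P until we hit Q = (9, 11):
  1P = (2, 3)
  2P = (6, 8)
  3P = (9, 11)
Match found at i = 3.

k = 3


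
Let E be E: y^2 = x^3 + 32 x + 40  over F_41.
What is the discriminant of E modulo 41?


4 a^3 + 27 b^2 = 4*32^3 + 27*40^2 = 131072 + 43200 = 174272
Delta = -16 * (174272) = -2788352
Delta mod 41 = 17

Delta = 17 (mod 41)


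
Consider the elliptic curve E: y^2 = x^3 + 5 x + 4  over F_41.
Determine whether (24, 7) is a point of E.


Check whether y^2 = x^3 + 5 x + 4 (mod 41) for (x, y) = (24, 7).
LHS: y^2 = 7^2 mod 41 = 8
RHS: x^3 + 5 x + 4 = 24^3 + 5*24 + 4 mod 41 = 8
LHS = RHS

Yes, on the curve


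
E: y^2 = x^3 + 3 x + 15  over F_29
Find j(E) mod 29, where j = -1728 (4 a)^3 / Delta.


Delta = -16(4 a^3 + 27 b^2) mod 29 = 20
-1728 * (4 a)^3 = -1728 * (4*3)^3 mod 29 = 1
j = 1 * 20^(-1) mod 29 = 16

j = 16 (mod 29)


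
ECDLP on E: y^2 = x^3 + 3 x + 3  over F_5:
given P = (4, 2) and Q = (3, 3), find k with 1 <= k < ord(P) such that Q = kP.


Enumerate multiples of P until we hit Q = (3, 3):
  1P = (4, 2)
  2P = (3, 2)
  3P = (3, 3)
Match found at i = 3.

k = 3


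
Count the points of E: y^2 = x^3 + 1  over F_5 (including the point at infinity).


For each x in F_5, count y with y^2 = x^3 + 0 x + 1 mod 5:
  x = 0: RHS = 1, y in [1, 4]  -> 2 point(s)
  x = 2: RHS = 4, y in [2, 3]  -> 2 point(s)
  x = 4: RHS = 0, y in [0]  -> 1 point(s)
Affine points: 5. Add the point at infinity: total = 6.

#E(F_5) = 6


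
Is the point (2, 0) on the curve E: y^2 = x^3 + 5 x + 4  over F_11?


Check whether y^2 = x^3 + 5 x + 4 (mod 11) for (x, y) = (2, 0).
LHS: y^2 = 0^2 mod 11 = 0
RHS: x^3 + 5 x + 4 = 2^3 + 5*2 + 4 mod 11 = 0
LHS = RHS

Yes, on the curve


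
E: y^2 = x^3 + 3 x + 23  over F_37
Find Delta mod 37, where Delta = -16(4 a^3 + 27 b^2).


4 a^3 + 27 b^2 = 4*3^3 + 27*23^2 = 108 + 14283 = 14391
Delta = -16 * (14391) = -230256
Delta mod 37 = 32

Delta = 32 (mod 37)


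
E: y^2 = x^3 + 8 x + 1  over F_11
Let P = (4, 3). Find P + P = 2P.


Doubling: s = (3 x1^2 + a) / (2 y1)
s = (3*4^2 + 8) / (2*3) mod 11 = 2
x3 = s^2 - 2 x1 mod 11 = 2^2 - 2*4 = 7
y3 = s (x1 - x3) - y1 mod 11 = 2 * (4 - 7) - 3 = 2

2P = (7, 2)


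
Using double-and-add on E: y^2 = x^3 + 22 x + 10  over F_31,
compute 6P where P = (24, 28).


k = 6 = 110_2 (binary, LSB first: 011)
Double-and-add from P = (24, 28):
  bit 0 = 0: acc unchanged = O
  bit 1 = 1: acc = O + (16, 5) = (16, 5)
  bit 2 = 1: acc = (16, 5) + (9, 21) = (3, 14)

6P = (3, 14)


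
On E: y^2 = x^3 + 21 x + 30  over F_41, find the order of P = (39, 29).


Compute successive multiples of P until we hit O:
  1P = (39, 29)
  2P = (36, 13)
  3P = (40, 34)
  4P = (28, 26)
  5P = (31, 3)
  6P = (20, 2)
  7P = (19, 21)
  8P = (34, 14)
  ... (continuing to 37P)
  37P = O

ord(P) = 37


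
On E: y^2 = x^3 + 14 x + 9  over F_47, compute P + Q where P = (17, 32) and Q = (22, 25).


P != Q, so use the chord formula.
s = (y2 - y1) / (x2 - x1) = (40) / (5) mod 47 = 8
x3 = s^2 - x1 - x2 mod 47 = 8^2 - 17 - 22 = 25
y3 = s (x1 - x3) - y1 mod 47 = 8 * (17 - 25) - 32 = 45

P + Q = (25, 45)


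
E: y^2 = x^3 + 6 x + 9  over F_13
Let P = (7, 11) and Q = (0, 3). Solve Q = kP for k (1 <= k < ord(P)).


Enumerate multiples of P until we hit Q = (0, 3):
  1P = (7, 11)
  2P = (2, 9)
  3P = (0, 10)
  4P = (10, 9)
  5P = (8, 7)
  6P = (1, 4)
  7P = (6, 1)
  8P = (9, 8)
  9P = (9, 5)
  10P = (6, 12)
  11P = (1, 9)
  12P = (8, 6)
  13P = (10, 4)
  14P = (0, 3)
Match found at i = 14.

k = 14


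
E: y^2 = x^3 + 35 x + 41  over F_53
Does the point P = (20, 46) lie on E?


Check whether y^2 = x^3 + 35 x + 41 (mod 53) for (x, y) = (20, 46).
LHS: y^2 = 46^2 mod 53 = 49
RHS: x^3 + 35 x + 41 = 20^3 + 35*20 + 41 mod 53 = 49
LHS = RHS

Yes, on the curve


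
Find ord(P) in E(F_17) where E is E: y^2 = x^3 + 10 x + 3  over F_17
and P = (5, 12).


Compute successive multiples of P until we hit O:
  1P = (5, 12)
  2P = (7, 5)
  3P = (13, 16)
  4P = (12, 10)
  5P = (15, 3)
  6P = (16, 3)
  7P = (11, 13)
  8P = (10, 7)
  ... (continuing to 20P)
  20P = O

ord(P) = 20


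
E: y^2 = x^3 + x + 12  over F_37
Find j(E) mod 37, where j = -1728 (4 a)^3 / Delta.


Delta = -16(4 a^3 + 27 b^2) mod 37 = 36
-1728 * (4 a)^3 = -1728 * (4*1)^3 mod 37 = 1
j = 1 * 36^(-1) mod 37 = 36

j = 36 (mod 37)


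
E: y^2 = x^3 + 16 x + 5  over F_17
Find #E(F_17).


For each x in F_17, count y with y^2 = x^3 + 16 x + 5 mod 17:
  x = 7: RHS = 1, y in [1, 16]  -> 2 point(s)
  x = 8: RHS = 16, y in [4, 13]  -> 2 point(s)
  x = 10: RHS = 9, y in [3, 14]  -> 2 point(s)
  x = 11: RHS = 16, y in [4, 13]  -> 2 point(s)
  x = 12: RHS = 4, y in [2, 15]  -> 2 point(s)
  x = 13: RHS = 13, y in [8, 9]  -> 2 point(s)
  x = 14: RHS = 15, y in [7, 10]  -> 2 point(s)
  x = 15: RHS = 16, y in [4, 13]  -> 2 point(s)
Affine points: 16. Add the point at infinity: total = 17.

#E(F_17) = 17


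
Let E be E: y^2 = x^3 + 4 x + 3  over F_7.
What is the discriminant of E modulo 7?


4 a^3 + 27 b^2 = 4*4^3 + 27*3^2 = 256 + 243 = 499
Delta = -16 * (499) = -7984
Delta mod 7 = 3

Delta = 3 (mod 7)


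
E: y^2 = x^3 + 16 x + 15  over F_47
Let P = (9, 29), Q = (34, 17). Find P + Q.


P != Q, so use the chord formula.
s = (y2 - y1) / (x2 - x1) = (35) / (25) mod 47 = 39
x3 = s^2 - x1 - x2 mod 47 = 39^2 - 9 - 34 = 21
y3 = s (x1 - x3) - y1 mod 47 = 39 * (9 - 21) - 29 = 20

P + Q = (21, 20)


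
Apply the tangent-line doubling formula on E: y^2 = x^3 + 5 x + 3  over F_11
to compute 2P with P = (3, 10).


Doubling: s = (3 x1^2 + a) / (2 y1)
s = (3*3^2 + 5) / (2*10) mod 11 = 6
x3 = s^2 - 2 x1 mod 11 = 6^2 - 2*3 = 8
y3 = s (x1 - x3) - y1 mod 11 = 6 * (3 - 8) - 10 = 4

2P = (8, 4)


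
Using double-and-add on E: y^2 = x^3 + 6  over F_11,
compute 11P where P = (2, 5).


k = 11 = 1011_2 (binary, LSB first: 1101)
Double-and-add from P = (2, 5):
  bit 0 = 1: acc = O + (2, 5) = (2, 5)
  bit 1 = 1: acc = (2, 5) + (8, 1) = (10, 4)
  bit 2 = 0: acc unchanged = (10, 4)
  bit 3 = 1: acc = (10, 4) + (4, 2) = (2, 6)

11P = (2, 6)


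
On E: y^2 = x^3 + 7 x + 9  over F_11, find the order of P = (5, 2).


Compute successive multiples of P until we hit O:
  1P = (5, 2)
  2P = (6, 5)
  3P = (9, 8)
  4P = (2, 8)
  5P = (8, 4)
  6P = (7, 4)
  7P = (0, 3)
  8P = (10, 10)
  ... (continuing to 17P)
  17P = O

ord(P) = 17


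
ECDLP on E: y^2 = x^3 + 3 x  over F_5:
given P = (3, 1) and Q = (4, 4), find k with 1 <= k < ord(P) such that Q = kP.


Enumerate multiples of P until we hit Q = (4, 4):
  1P = (3, 1)
  2P = (4, 4)
Match found at i = 2.

k = 2


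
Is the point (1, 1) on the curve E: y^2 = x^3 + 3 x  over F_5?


Check whether y^2 = x^3 + 3 x + 0 (mod 5) for (x, y) = (1, 1).
LHS: y^2 = 1^2 mod 5 = 1
RHS: x^3 + 3 x + 0 = 1^3 + 3*1 + 0 mod 5 = 4
LHS != RHS

No, not on the curve


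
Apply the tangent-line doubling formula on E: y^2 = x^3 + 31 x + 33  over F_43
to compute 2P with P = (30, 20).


Doubling: s = (3 x1^2 + a) / (2 y1)
s = (3*30^2 + 31) / (2*20) mod 43 = 7
x3 = s^2 - 2 x1 mod 43 = 7^2 - 2*30 = 32
y3 = s (x1 - x3) - y1 mod 43 = 7 * (30 - 32) - 20 = 9

2P = (32, 9)


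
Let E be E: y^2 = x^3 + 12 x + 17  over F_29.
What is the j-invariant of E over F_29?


Delta = -16(4 a^3 + 27 b^2) mod 29 = 11
-1728 * (4 a)^3 = -1728 * (4*12)^3 mod 29 = 6
j = 6 * 11^(-1) mod 29 = 19

j = 19 (mod 29)


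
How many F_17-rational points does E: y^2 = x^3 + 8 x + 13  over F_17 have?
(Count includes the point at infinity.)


For each x in F_17, count y with y^2 = x^3 + 8 x + 13 mod 17:
  x = 0: RHS = 13, y in [8, 9]  -> 2 point(s)
  x = 3: RHS = 13, y in [8, 9]  -> 2 point(s)
  x = 5: RHS = 8, y in [5, 12]  -> 2 point(s)
  x = 7: RHS = 4, y in [2, 15]  -> 2 point(s)
  x = 9: RHS = 15, y in [7, 10]  -> 2 point(s)
  x = 11: RHS = 4, y in [2, 15]  -> 2 point(s)
  x = 12: RHS = 1, y in [1, 16]  -> 2 point(s)
  x = 13: RHS = 2, y in [6, 11]  -> 2 point(s)
  x = 14: RHS = 13, y in [8, 9]  -> 2 point(s)
  x = 16: RHS = 4, y in [2, 15]  -> 2 point(s)
Affine points: 20. Add the point at infinity: total = 21.

#E(F_17) = 21


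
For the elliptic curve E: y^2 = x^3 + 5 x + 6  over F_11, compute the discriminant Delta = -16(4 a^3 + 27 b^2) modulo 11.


4 a^3 + 27 b^2 = 4*5^3 + 27*6^2 = 500 + 972 = 1472
Delta = -16 * (1472) = -23552
Delta mod 11 = 10

Delta = 10 (mod 11)


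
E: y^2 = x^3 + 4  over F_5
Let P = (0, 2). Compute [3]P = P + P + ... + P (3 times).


k = 3 = 11_2 (binary, LSB first: 11)
Double-and-add from P = (0, 2):
  bit 0 = 1: acc = O + (0, 2) = (0, 2)
  bit 1 = 1: acc = (0, 2) + (0, 3) = O

3P = O


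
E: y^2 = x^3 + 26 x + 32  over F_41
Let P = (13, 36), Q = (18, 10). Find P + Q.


P != Q, so use the chord formula.
s = (y2 - y1) / (x2 - x1) = (15) / (5) mod 41 = 3
x3 = s^2 - x1 - x2 mod 41 = 3^2 - 13 - 18 = 19
y3 = s (x1 - x3) - y1 mod 41 = 3 * (13 - 19) - 36 = 28

P + Q = (19, 28)


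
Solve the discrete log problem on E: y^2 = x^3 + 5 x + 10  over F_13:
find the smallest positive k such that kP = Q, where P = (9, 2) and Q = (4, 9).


Enumerate multiples of P until we hit Q = (4, 9):
  1P = (9, 2)
  2P = (4, 9)
Match found at i = 2.

k = 2


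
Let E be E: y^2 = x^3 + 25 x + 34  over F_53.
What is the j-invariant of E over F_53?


Delta = -16(4 a^3 + 27 b^2) mod 53 = 31
-1728 * (4 a)^3 = -1728 * (4*25)^3 mod 53 = 22
j = 22 * 31^(-1) mod 53 = 52

j = 52 (mod 53)


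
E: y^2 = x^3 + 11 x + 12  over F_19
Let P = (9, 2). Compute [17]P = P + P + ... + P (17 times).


k = 17 = 10001_2 (binary, LSB first: 10001)
Double-and-add from P = (9, 2):
  bit 0 = 1: acc = O + (9, 2) = (9, 2)
  bit 1 = 0: acc unchanged = (9, 2)
  bit 2 = 0: acc unchanged = (9, 2)
  bit 3 = 0: acc unchanged = (9, 2)
  bit 4 = 1: acc = (9, 2) + (4, 5) = (17, 18)

17P = (17, 18)


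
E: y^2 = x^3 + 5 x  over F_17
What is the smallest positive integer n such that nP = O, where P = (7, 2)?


Compute successive multiples of P until we hit O:
  1P = (7, 2)
  2P = (2, 1)
  3P = (6, 5)
  4P = (13, 16)
  5P = (10, 8)
  6P = (4, 4)
  7P = (14, 14)
  8P = (9, 14)
  ... (continuing to 26P)
  26P = O

ord(P) = 26


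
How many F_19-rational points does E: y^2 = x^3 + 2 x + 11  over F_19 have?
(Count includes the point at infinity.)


For each x in F_19, count y with y^2 = x^3 + 2 x + 11 mod 19:
  x = 0: RHS = 11, y in [7, 12]  -> 2 point(s)
  x = 2: RHS = 4, y in [2, 17]  -> 2 point(s)
  x = 3: RHS = 6, y in [5, 14]  -> 2 point(s)
  x = 4: RHS = 7, y in [8, 11]  -> 2 point(s)
  x = 6: RHS = 11, y in [7, 12]  -> 2 point(s)
  x = 7: RHS = 7, y in [8, 11]  -> 2 point(s)
  x = 8: RHS = 7, y in [8, 11]  -> 2 point(s)
  x = 9: RHS = 17, y in [6, 13]  -> 2 point(s)
  x = 10: RHS = 5, y in [9, 10]  -> 2 point(s)
  x = 13: RHS = 11, y in [7, 12]  -> 2 point(s)
  x = 14: RHS = 9, y in [3, 16]  -> 2 point(s)
  x = 16: RHS = 16, y in [4, 15]  -> 2 point(s)
Affine points: 24. Add the point at infinity: total = 25.

#E(F_19) = 25


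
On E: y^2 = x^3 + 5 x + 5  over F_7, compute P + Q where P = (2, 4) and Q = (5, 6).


P != Q, so use the chord formula.
s = (y2 - y1) / (x2 - x1) = (2) / (3) mod 7 = 3
x3 = s^2 - x1 - x2 mod 7 = 3^2 - 2 - 5 = 2
y3 = s (x1 - x3) - y1 mod 7 = 3 * (2 - 2) - 4 = 3

P + Q = (2, 3)


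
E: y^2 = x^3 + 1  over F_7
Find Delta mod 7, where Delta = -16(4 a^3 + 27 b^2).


4 a^3 + 27 b^2 = 4*0^3 + 27*1^2 = 0 + 27 = 27
Delta = -16 * (27) = -432
Delta mod 7 = 2

Delta = 2 (mod 7)


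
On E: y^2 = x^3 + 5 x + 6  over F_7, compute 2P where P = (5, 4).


Doubling: s = (3 x1^2 + a) / (2 y1)
s = (3*5^2 + 5) / (2*4) mod 7 = 3
x3 = s^2 - 2 x1 mod 7 = 3^2 - 2*5 = 6
y3 = s (x1 - x3) - y1 mod 7 = 3 * (5 - 6) - 4 = 0

2P = (6, 0)


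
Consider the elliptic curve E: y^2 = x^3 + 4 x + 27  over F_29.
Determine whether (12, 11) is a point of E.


Check whether y^2 = x^3 + 4 x + 27 (mod 29) for (x, y) = (12, 11).
LHS: y^2 = 11^2 mod 29 = 5
RHS: x^3 + 4 x + 27 = 12^3 + 4*12 + 27 mod 29 = 5
LHS = RHS

Yes, on the curve


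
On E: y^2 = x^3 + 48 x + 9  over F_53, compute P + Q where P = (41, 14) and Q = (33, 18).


P != Q, so use the chord formula.
s = (y2 - y1) / (x2 - x1) = (4) / (45) mod 53 = 26
x3 = s^2 - x1 - x2 mod 53 = 26^2 - 41 - 33 = 19
y3 = s (x1 - x3) - y1 mod 53 = 26 * (41 - 19) - 14 = 28

P + Q = (19, 28)


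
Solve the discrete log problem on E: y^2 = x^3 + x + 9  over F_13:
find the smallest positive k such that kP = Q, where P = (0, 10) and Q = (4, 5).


Enumerate multiples of P until we hit Q = (4, 5):
  1P = (0, 10)
  2P = (4, 8)
  3P = (6, 6)
  4P = (6, 7)
  5P = (4, 5)
Match found at i = 5.

k = 5


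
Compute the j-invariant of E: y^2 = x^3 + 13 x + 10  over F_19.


Delta = -16(4 a^3 + 27 b^2) mod 19 = 17
-1728 * (4 a)^3 = -1728 * (4*13)^3 mod 19 = 8
j = 8 * 17^(-1) mod 19 = 15

j = 15 (mod 19)


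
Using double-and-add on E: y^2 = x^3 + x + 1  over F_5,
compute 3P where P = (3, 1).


k = 3 = 11_2 (binary, LSB first: 11)
Double-and-add from P = (3, 1):
  bit 0 = 1: acc = O + (3, 1) = (3, 1)
  bit 1 = 1: acc = (3, 1) + (0, 1) = (2, 4)

3P = (2, 4)


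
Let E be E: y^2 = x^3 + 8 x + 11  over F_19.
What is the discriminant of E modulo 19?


4 a^3 + 27 b^2 = 4*8^3 + 27*11^2 = 2048 + 3267 = 5315
Delta = -16 * (5315) = -85040
Delta mod 19 = 4

Delta = 4 (mod 19)


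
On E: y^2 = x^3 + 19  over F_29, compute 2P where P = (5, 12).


Doubling: s = (3 x1^2 + a) / (2 y1)
s = (3*5^2 + 0) / (2*12) mod 29 = 14
x3 = s^2 - 2 x1 mod 29 = 14^2 - 2*5 = 12
y3 = s (x1 - x3) - y1 mod 29 = 14 * (5 - 12) - 12 = 6

2P = (12, 6)


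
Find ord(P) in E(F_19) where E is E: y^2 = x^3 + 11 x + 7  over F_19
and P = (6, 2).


Compute successive multiples of P until we hit O:
  1P = (6, 2)
  2P = (5, 4)
  3P = (12, 10)
  4P = (7, 3)
  5P = (7, 16)
  6P = (12, 9)
  7P = (5, 15)
  8P = (6, 17)
  ... (continuing to 9P)
  9P = O

ord(P) = 9


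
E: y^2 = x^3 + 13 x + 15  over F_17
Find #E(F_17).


For each x in F_17, count y with y^2 = x^3 + 13 x + 15 mod 17:
  x = 0: RHS = 15, y in [7, 10]  -> 2 point(s)
  x = 2: RHS = 15, y in [7, 10]  -> 2 point(s)
  x = 3: RHS = 13, y in [8, 9]  -> 2 point(s)
  x = 5: RHS = 1, y in [1, 16]  -> 2 point(s)
  x = 8: RHS = 2, y in [6, 11]  -> 2 point(s)
  x = 13: RHS = 1, y in [1, 16]  -> 2 point(s)
  x = 14: RHS = 0, y in [0]  -> 1 point(s)
  x = 15: RHS = 15, y in [7, 10]  -> 2 point(s)
  x = 16: RHS = 1, y in [1, 16]  -> 2 point(s)
Affine points: 17. Add the point at infinity: total = 18.

#E(F_17) = 18
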